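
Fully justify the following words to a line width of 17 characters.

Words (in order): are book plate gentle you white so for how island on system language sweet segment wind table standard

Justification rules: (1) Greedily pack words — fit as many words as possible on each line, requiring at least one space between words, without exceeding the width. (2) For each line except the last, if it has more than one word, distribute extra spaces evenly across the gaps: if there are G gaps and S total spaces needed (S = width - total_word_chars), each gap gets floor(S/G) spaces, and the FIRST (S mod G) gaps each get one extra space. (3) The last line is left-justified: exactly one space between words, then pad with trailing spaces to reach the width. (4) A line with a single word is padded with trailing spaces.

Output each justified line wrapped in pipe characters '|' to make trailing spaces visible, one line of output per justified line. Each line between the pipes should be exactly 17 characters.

Line 1: ['are', 'book', 'plate'] (min_width=14, slack=3)
Line 2: ['gentle', 'you', 'white'] (min_width=16, slack=1)
Line 3: ['so', 'for', 'how', 'island'] (min_width=17, slack=0)
Line 4: ['on', 'system'] (min_width=9, slack=8)
Line 5: ['language', 'sweet'] (min_width=14, slack=3)
Line 6: ['segment', 'wind'] (min_width=12, slack=5)
Line 7: ['table', 'standard'] (min_width=14, slack=3)

Answer: |are   book  plate|
|gentle  you white|
|so for how island|
|on         system|
|language    sweet|
|segment      wind|
|table standard   |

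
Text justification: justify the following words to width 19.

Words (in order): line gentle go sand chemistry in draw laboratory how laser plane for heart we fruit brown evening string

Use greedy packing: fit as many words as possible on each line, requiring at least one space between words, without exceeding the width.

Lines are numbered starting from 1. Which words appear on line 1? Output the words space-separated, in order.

Answer: line gentle go sand

Derivation:
Line 1: ['line', 'gentle', 'go', 'sand'] (min_width=19, slack=0)
Line 2: ['chemistry', 'in', 'draw'] (min_width=17, slack=2)
Line 3: ['laboratory', 'how'] (min_width=14, slack=5)
Line 4: ['laser', 'plane', 'for'] (min_width=15, slack=4)
Line 5: ['heart', 'we', 'fruit'] (min_width=14, slack=5)
Line 6: ['brown', 'evening'] (min_width=13, slack=6)
Line 7: ['string'] (min_width=6, slack=13)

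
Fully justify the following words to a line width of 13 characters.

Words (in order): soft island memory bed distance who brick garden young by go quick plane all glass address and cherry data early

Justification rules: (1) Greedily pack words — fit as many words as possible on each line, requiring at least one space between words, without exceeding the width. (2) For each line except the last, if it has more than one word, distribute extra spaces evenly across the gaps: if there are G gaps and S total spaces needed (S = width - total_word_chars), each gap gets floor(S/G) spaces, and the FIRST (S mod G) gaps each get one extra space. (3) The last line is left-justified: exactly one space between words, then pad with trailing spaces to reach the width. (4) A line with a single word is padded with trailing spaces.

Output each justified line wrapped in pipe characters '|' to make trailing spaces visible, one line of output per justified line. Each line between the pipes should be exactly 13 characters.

Answer: |soft   island|
|memory    bed|
|distance  who|
|brick  garden|
|young  by  go|
|quick   plane|
|all     glass|
|address   and|
|cherry   data|
|early        |

Derivation:
Line 1: ['soft', 'island'] (min_width=11, slack=2)
Line 2: ['memory', 'bed'] (min_width=10, slack=3)
Line 3: ['distance', 'who'] (min_width=12, slack=1)
Line 4: ['brick', 'garden'] (min_width=12, slack=1)
Line 5: ['young', 'by', 'go'] (min_width=11, slack=2)
Line 6: ['quick', 'plane'] (min_width=11, slack=2)
Line 7: ['all', 'glass'] (min_width=9, slack=4)
Line 8: ['address', 'and'] (min_width=11, slack=2)
Line 9: ['cherry', 'data'] (min_width=11, slack=2)
Line 10: ['early'] (min_width=5, slack=8)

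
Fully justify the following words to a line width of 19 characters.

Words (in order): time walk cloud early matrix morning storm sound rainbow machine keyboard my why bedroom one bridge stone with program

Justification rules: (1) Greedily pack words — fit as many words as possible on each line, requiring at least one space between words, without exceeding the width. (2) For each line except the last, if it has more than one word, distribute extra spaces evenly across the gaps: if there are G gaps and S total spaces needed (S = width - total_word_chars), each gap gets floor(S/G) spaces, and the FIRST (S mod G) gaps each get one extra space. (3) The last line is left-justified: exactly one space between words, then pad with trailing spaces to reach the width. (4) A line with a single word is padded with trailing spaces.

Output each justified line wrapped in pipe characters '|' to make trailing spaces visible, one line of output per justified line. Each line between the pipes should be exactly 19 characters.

Line 1: ['time', 'walk', 'cloud'] (min_width=15, slack=4)
Line 2: ['early', 'matrix'] (min_width=12, slack=7)
Line 3: ['morning', 'storm', 'sound'] (min_width=19, slack=0)
Line 4: ['rainbow', 'machine'] (min_width=15, slack=4)
Line 5: ['keyboard', 'my', 'why'] (min_width=15, slack=4)
Line 6: ['bedroom', 'one', 'bridge'] (min_width=18, slack=1)
Line 7: ['stone', 'with', 'program'] (min_width=18, slack=1)

Answer: |time   walk   cloud|
|early        matrix|
|morning storm sound|
|rainbow     machine|
|keyboard   my   why|
|bedroom  one bridge|
|stone with program |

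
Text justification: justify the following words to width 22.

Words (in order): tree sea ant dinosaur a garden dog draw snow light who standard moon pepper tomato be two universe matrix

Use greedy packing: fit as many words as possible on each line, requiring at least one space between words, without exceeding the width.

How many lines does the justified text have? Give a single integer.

Answer: 5

Derivation:
Line 1: ['tree', 'sea', 'ant', 'dinosaur'] (min_width=21, slack=1)
Line 2: ['a', 'garden', 'dog', 'draw', 'snow'] (min_width=22, slack=0)
Line 3: ['light', 'who', 'standard'] (min_width=18, slack=4)
Line 4: ['moon', 'pepper', 'tomato', 'be'] (min_width=21, slack=1)
Line 5: ['two', 'universe', 'matrix'] (min_width=19, slack=3)
Total lines: 5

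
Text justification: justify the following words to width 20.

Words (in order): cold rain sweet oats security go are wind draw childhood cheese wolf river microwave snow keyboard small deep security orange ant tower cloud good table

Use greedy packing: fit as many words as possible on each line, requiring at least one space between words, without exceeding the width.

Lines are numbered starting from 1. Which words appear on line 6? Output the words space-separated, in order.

Line 1: ['cold', 'rain', 'sweet', 'oats'] (min_width=20, slack=0)
Line 2: ['security', 'go', 'are', 'wind'] (min_width=20, slack=0)
Line 3: ['draw', 'childhood'] (min_width=14, slack=6)
Line 4: ['cheese', 'wolf', 'river'] (min_width=17, slack=3)
Line 5: ['microwave', 'snow'] (min_width=14, slack=6)
Line 6: ['keyboard', 'small', 'deep'] (min_width=19, slack=1)
Line 7: ['security', 'orange', 'ant'] (min_width=19, slack=1)
Line 8: ['tower', 'cloud', 'good'] (min_width=16, slack=4)
Line 9: ['table'] (min_width=5, slack=15)

Answer: keyboard small deep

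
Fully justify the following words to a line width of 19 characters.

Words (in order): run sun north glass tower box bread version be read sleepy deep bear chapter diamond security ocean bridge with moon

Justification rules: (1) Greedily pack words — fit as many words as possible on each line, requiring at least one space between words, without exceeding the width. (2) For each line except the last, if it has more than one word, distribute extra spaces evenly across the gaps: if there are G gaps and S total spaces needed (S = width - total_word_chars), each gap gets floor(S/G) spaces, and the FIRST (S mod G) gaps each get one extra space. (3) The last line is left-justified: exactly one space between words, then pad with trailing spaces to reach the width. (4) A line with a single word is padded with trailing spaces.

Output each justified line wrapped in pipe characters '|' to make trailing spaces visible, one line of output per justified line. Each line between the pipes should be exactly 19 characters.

Line 1: ['run', 'sun', 'north', 'glass'] (min_width=19, slack=0)
Line 2: ['tower', 'box', 'bread'] (min_width=15, slack=4)
Line 3: ['version', 'be', 'read'] (min_width=15, slack=4)
Line 4: ['sleepy', 'deep', 'bear'] (min_width=16, slack=3)
Line 5: ['chapter', 'diamond'] (min_width=15, slack=4)
Line 6: ['security', 'ocean'] (min_width=14, slack=5)
Line 7: ['bridge', 'with', 'moon'] (min_width=16, slack=3)

Answer: |run sun north glass|
|tower   box   bread|
|version   be   read|
|sleepy   deep  bear|
|chapter     diamond|
|security      ocean|
|bridge with moon   |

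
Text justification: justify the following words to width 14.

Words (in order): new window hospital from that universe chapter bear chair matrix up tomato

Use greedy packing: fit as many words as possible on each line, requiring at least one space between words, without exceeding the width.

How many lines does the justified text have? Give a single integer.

Answer: 6

Derivation:
Line 1: ['new', 'window'] (min_width=10, slack=4)
Line 2: ['hospital', 'from'] (min_width=13, slack=1)
Line 3: ['that', 'universe'] (min_width=13, slack=1)
Line 4: ['chapter', 'bear'] (min_width=12, slack=2)
Line 5: ['chair', 'matrix'] (min_width=12, slack=2)
Line 6: ['up', 'tomato'] (min_width=9, slack=5)
Total lines: 6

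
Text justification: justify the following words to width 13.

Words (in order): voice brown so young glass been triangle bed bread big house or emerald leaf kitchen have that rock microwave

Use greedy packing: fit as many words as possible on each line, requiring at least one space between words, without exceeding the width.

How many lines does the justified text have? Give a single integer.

Answer: 10

Derivation:
Line 1: ['voice', 'brown'] (min_width=11, slack=2)
Line 2: ['so', 'young'] (min_width=8, slack=5)
Line 3: ['glass', 'been'] (min_width=10, slack=3)
Line 4: ['triangle', 'bed'] (min_width=12, slack=1)
Line 5: ['bread', 'big'] (min_width=9, slack=4)
Line 6: ['house', 'or'] (min_width=8, slack=5)
Line 7: ['emerald', 'leaf'] (min_width=12, slack=1)
Line 8: ['kitchen', 'have'] (min_width=12, slack=1)
Line 9: ['that', 'rock'] (min_width=9, slack=4)
Line 10: ['microwave'] (min_width=9, slack=4)
Total lines: 10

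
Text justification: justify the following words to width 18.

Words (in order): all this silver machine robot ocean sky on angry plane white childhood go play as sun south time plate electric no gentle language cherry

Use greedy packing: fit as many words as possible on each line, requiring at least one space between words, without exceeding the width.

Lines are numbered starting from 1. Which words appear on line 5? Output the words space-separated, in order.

Answer: childhood go play

Derivation:
Line 1: ['all', 'this', 'silver'] (min_width=15, slack=3)
Line 2: ['machine', 'robot'] (min_width=13, slack=5)
Line 3: ['ocean', 'sky', 'on', 'angry'] (min_width=18, slack=0)
Line 4: ['plane', 'white'] (min_width=11, slack=7)
Line 5: ['childhood', 'go', 'play'] (min_width=17, slack=1)
Line 6: ['as', 'sun', 'south', 'time'] (min_width=17, slack=1)
Line 7: ['plate', 'electric', 'no'] (min_width=17, slack=1)
Line 8: ['gentle', 'language'] (min_width=15, slack=3)
Line 9: ['cherry'] (min_width=6, slack=12)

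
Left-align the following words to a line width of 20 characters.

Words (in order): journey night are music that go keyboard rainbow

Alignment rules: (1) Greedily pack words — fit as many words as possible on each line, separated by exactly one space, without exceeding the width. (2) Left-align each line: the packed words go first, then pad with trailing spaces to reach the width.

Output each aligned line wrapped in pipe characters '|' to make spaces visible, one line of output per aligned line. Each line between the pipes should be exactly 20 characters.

Line 1: ['journey', 'night', 'are'] (min_width=17, slack=3)
Line 2: ['music', 'that', 'go'] (min_width=13, slack=7)
Line 3: ['keyboard', 'rainbow'] (min_width=16, slack=4)

Answer: |journey night are   |
|music that go       |
|keyboard rainbow    |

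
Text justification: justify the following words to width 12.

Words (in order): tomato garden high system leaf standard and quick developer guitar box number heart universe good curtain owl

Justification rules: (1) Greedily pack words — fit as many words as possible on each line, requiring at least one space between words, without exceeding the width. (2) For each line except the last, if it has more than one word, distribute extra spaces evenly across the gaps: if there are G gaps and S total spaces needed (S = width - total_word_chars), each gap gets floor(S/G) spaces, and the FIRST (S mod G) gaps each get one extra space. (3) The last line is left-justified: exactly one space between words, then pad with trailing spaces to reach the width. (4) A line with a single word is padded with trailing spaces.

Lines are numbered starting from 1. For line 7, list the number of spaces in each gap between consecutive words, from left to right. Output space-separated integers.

Line 1: ['tomato'] (min_width=6, slack=6)
Line 2: ['garden', 'high'] (min_width=11, slack=1)
Line 3: ['system', 'leaf'] (min_width=11, slack=1)
Line 4: ['standard', 'and'] (min_width=12, slack=0)
Line 5: ['quick'] (min_width=5, slack=7)
Line 6: ['developer'] (min_width=9, slack=3)
Line 7: ['guitar', 'box'] (min_width=10, slack=2)
Line 8: ['number', 'heart'] (min_width=12, slack=0)
Line 9: ['universe'] (min_width=8, slack=4)
Line 10: ['good', 'curtain'] (min_width=12, slack=0)
Line 11: ['owl'] (min_width=3, slack=9)

Answer: 3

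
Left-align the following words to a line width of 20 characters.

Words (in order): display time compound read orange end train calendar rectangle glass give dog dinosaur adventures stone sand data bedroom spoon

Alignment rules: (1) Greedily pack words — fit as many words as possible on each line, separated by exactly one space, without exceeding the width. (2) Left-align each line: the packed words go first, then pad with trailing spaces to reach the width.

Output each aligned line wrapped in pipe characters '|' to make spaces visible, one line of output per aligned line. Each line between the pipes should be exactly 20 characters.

Answer: |display time        |
|compound read orange|
|end train calendar  |
|rectangle glass give|
|dog dinosaur        |
|adventures stone    |
|sand data bedroom   |
|spoon               |

Derivation:
Line 1: ['display', 'time'] (min_width=12, slack=8)
Line 2: ['compound', 'read', 'orange'] (min_width=20, slack=0)
Line 3: ['end', 'train', 'calendar'] (min_width=18, slack=2)
Line 4: ['rectangle', 'glass', 'give'] (min_width=20, slack=0)
Line 5: ['dog', 'dinosaur'] (min_width=12, slack=8)
Line 6: ['adventures', 'stone'] (min_width=16, slack=4)
Line 7: ['sand', 'data', 'bedroom'] (min_width=17, slack=3)
Line 8: ['spoon'] (min_width=5, slack=15)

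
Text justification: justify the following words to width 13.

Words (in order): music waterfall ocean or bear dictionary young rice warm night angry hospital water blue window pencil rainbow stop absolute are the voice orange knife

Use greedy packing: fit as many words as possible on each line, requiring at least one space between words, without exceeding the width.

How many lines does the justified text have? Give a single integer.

Answer: 14

Derivation:
Line 1: ['music'] (min_width=5, slack=8)
Line 2: ['waterfall'] (min_width=9, slack=4)
Line 3: ['ocean', 'or', 'bear'] (min_width=13, slack=0)
Line 4: ['dictionary'] (min_width=10, slack=3)
Line 5: ['young', 'rice'] (min_width=10, slack=3)
Line 6: ['warm', 'night'] (min_width=10, slack=3)
Line 7: ['angry'] (min_width=5, slack=8)
Line 8: ['hospital'] (min_width=8, slack=5)
Line 9: ['water', 'blue'] (min_width=10, slack=3)
Line 10: ['window', 'pencil'] (min_width=13, slack=0)
Line 11: ['rainbow', 'stop'] (min_width=12, slack=1)
Line 12: ['absolute', 'are'] (min_width=12, slack=1)
Line 13: ['the', 'voice'] (min_width=9, slack=4)
Line 14: ['orange', 'knife'] (min_width=12, slack=1)
Total lines: 14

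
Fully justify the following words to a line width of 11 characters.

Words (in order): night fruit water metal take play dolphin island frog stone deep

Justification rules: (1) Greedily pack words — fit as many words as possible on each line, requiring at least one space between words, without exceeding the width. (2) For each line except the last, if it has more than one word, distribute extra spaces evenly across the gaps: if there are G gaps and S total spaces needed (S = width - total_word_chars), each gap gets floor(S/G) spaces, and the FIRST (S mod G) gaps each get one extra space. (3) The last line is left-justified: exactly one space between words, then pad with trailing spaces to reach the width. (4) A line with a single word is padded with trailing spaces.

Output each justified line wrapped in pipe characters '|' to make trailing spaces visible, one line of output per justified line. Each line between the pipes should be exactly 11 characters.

Line 1: ['night', 'fruit'] (min_width=11, slack=0)
Line 2: ['water', 'metal'] (min_width=11, slack=0)
Line 3: ['take', 'play'] (min_width=9, slack=2)
Line 4: ['dolphin'] (min_width=7, slack=4)
Line 5: ['island', 'frog'] (min_width=11, slack=0)
Line 6: ['stone', 'deep'] (min_width=10, slack=1)

Answer: |night fruit|
|water metal|
|take   play|
|dolphin    |
|island frog|
|stone deep |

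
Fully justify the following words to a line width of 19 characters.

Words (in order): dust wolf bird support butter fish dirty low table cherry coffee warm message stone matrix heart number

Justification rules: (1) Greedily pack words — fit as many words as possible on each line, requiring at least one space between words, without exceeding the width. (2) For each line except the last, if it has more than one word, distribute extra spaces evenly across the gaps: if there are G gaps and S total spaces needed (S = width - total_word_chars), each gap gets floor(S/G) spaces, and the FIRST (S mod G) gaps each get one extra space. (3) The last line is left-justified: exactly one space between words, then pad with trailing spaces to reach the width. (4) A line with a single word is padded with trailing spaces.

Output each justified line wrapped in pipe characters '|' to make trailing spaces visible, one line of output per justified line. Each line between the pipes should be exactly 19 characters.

Answer: |dust    wolf   bird|
|support butter fish|
|dirty   low   table|
|cherry  coffee warm|
|message       stone|
|matrix heart number|

Derivation:
Line 1: ['dust', 'wolf', 'bird'] (min_width=14, slack=5)
Line 2: ['support', 'butter', 'fish'] (min_width=19, slack=0)
Line 3: ['dirty', 'low', 'table'] (min_width=15, slack=4)
Line 4: ['cherry', 'coffee', 'warm'] (min_width=18, slack=1)
Line 5: ['message', 'stone'] (min_width=13, slack=6)
Line 6: ['matrix', 'heart', 'number'] (min_width=19, slack=0)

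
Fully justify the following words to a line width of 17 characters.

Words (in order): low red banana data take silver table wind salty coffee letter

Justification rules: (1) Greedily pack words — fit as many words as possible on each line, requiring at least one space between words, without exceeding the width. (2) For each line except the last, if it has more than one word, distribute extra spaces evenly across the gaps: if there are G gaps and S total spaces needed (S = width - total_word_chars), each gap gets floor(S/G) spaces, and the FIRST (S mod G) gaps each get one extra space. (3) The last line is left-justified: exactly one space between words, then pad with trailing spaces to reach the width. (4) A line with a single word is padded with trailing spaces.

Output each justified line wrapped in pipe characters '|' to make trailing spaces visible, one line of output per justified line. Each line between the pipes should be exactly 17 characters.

Answer: |low   red  banana|
|data  take silver|
|table  wind salty|
|coffee letter    |

Derivation:
Line 1: ['low', 'red', 'banana'] (min_width=14, slack=3)
Line 2: ['data', 'take', 'silver'] (min_width=16, slack=1)
Line 3: ['table', 'wind', 'salty'] (min_width=16, slack=1)
Line 4: ['coffee', 'letter'] (min_width=13, slack=4)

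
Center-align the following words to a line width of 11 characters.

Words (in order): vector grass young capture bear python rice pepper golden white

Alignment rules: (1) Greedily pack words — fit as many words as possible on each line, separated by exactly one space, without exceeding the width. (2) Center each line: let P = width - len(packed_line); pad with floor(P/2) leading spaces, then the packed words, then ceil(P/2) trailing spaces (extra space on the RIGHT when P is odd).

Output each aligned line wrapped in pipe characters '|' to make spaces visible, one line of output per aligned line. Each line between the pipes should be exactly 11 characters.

Answer: |  vector   |
|grass young|
|  capture  |
|bear python|
|rice pepper|
|  golden   |
|   white   |

Derivation:
Line 1: ['vector'] (min_width=6, slack=5)
Line 2: ['grass', 'young'] (min_width=11, slack=0)
Line 3: ['capture'] (min_width=7, slack=4)
Line 4: ['bear', 'python'] (min_width=11, slack=0)
Line 5: ['rice', 'pepper'] (min_width=11, slack=0)
Line 6: ['golden'] (min_width=6, slack=5)
Line 7: ['white'] (min_width=5, slack=6)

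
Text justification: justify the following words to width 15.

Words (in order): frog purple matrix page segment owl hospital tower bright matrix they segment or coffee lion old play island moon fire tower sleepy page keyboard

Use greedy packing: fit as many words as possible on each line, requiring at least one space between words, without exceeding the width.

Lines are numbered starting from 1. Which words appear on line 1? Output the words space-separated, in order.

Answer: frog purple

Derivation:
Line 1: ['frog', 'purple'] (min_width=11, slack=4)
Line 2: ['matrix', 'page'] (min_width=11, slack=4)
Line 3: ['segment', 'owl'] (min_width=11, slack=4)
Line 4: ['hospital', 'tower'] (min_width=14, slack=1)
Line 5: ['bright', 'matrix'] (min_width=13, slack=2)
Line 6: ['they', 'segment', 'or'] (min_width=15, slack=0)
Line 7: ['coffee', 'lion', 'old'] (min_width=15, slack=0)
Line 8: ['play', 'island'] (min_width=11, slack=4)
Line 9: ['moon', 'fire', 'tower'] (min_width=15, slack=0)
Line 10: ['sleepy', 'page'] (min_width=11, slack=4)
Line 11: ['keyboard'] (min_width=8, slack=7)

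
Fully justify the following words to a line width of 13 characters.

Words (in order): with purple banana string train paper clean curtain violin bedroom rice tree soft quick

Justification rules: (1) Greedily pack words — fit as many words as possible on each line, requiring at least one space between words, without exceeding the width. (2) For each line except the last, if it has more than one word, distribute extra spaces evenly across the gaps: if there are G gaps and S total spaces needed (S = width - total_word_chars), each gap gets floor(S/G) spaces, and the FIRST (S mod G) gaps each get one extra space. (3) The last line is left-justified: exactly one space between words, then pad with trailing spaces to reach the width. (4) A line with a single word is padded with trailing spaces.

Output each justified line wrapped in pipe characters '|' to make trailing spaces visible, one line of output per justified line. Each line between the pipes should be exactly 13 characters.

Answer: |with   purple|
|banana string|
|train   paper|
|clean curtain|
|violin       |
|bedroom  rice|
|tree     soft|
|quick        |

Derivation:
Line 1: ['with', 'purple'] (min_width=11, slack=2)
Line 2: ['banana', 'string'] (min_width=13, slack=0)
Line 3: ['train', 'paper'] (min_width=11, slack=2)
Line 4: ['clean', 'curtain'] (min_width=13, slack=0)
Line 5: ['violin'] (min_width=6, slack=7)
Line 6: ['bedroom', 'rice'] (min_width=12, slack=1)
Line 7: ['tree', 'soft'] (min_width=9, slack=4)
Line 8: ['quick'] (min_width=5, slack=8)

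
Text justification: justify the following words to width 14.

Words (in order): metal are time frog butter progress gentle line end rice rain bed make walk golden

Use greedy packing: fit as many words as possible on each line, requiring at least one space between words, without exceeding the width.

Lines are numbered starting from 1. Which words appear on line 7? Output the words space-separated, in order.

Line 1: ['metal', 'are', 'time'] (min_width=14, slack=0)
Line 2: ['frog', 'butter'] (min_width=11, slack=3)
Line 3: ['progress'] (min_width=8, slack=6)
Line 4: ['gentle', 'line'] (min_width=11, slack=3)
Line 5: ['end', 'rice', 'rain'] (min_width=13, slack=1)
Line 6: ['bed', 'make', 'walk'] (min_width=13, slack=1)
Line 7: ['golden'] (min_width=6, slack=8)

Answer: golden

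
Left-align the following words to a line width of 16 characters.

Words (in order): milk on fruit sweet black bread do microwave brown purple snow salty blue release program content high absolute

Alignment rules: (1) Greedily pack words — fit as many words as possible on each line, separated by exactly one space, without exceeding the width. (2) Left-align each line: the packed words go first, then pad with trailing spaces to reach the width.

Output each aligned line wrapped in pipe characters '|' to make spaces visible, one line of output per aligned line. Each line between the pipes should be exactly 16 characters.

Answer: |milk on fruit   |
|sweet black     |
|bread do        |
|microwave brown |
|purple snow     |
|salty blue      |
|release program |
|content high    |
|absolute        |

Derivation:
Line 1: ['milk', 'on', 'fruit'] (min_width=13, slack=3)
Line 2: ['sweet', 'black'] (min_width=11, slack=5)
Line 3: ['bread', 'do'] (min_width=8, slack=8)
Line 4: ['microwave', 'brown'] (min_width=15, slack=1)
Line 5: ['purple', 'snow'] (min_width=11, slack=5)
Line 6: ['salty', 'blue'] (min_width=10, slack=6)
Line 7: ['release', 'program'] (min_width=15, slack=1)
Line 8: ['content', 'high'] (min_width=12, slack=4)
Line 9: ['absolute'] (min_width=8, slack=8)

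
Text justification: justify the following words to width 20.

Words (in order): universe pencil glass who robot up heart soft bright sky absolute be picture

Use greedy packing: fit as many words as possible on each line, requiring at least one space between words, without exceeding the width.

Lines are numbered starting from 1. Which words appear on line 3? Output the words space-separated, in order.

Answer: heart soft bright

Derivation:
Line 1: ['universe', 'pencil'] (min_width=15, slack=5)
Line 2: ['glass', 'who', 'robot', 'up'] (min_width=18, slack=2)
Line 3: ['heart', 'soft', 'bright'] (min_width=17, slack=3)
Line 4: ['sky', 'absolute', 'be'] (min_width=15, slack=5)
Line 5: ['picture'] (min_width=7, slack=13)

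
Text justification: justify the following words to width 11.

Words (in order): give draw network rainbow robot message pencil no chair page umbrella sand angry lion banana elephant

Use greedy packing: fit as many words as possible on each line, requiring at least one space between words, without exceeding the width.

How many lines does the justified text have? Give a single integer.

Answer: 11

Derivation:
Line 1: ['give', 'draw'] (min_width=9, slack=2)
Line 2: ['network'] (min_width=7, slack=4)
Line 3: ['rainbow'] (min_width=7, slack=4)
Line 4: ['robot'] (min_width=5, slack=6)
Line 5: ['message'] (min_width=7, slack=4)
Line 6: ['pencil', 'no'] (min_width=9, slack=2)
Line 7: ['chair', 'page'] (min_width=10, slack=1)
Line 8: ['umbrella'] (min_width=8, slack=3)
Line 9: ['sand', 'angry'] (min_width=10, slack=1)
Line 10: ['lion', 'banana'] (min_width=11, slack=0)
Line 11: ['elephant'] (min_width=8, slack=3)
Total lines: 11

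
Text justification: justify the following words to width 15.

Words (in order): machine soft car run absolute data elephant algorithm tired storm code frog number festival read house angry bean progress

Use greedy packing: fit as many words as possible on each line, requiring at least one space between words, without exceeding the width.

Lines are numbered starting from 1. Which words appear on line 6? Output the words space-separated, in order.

Answer: storm code frog

Derivation:
Line 1: ['machine', 'soft'] (min_width=12, slack=3)
Line 2: ['car', 'run'] (min_width=7, slack=8)
Line 3: ['absolute', 'data'] (min_width=13, slack=2)
Line 4: ['elephant'] (min_width=8, slack=7)
Line 5: ['algorithm', 'tired'] (min_width=15, slack=0)
Line 6: ['storm', 'code', 'frog'] (min_width=15, slack=0)
Line 7: ['number', 'festival'] (min_width=15, slack=0)
Line 8: ['read', 'house'] (min_width=10, slack=5)
Line 9: ['angry', 'bean'] (min_width=10, slack=5)
Line 10: ['progress'] (min_width=8, slack=7)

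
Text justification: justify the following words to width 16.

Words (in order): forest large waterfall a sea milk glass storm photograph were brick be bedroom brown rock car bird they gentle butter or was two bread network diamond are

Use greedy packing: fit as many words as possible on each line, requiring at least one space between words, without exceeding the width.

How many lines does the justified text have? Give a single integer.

Line 1: ['forest', 'large'] (min_width=12, slack=4)
Line 2: ['waterfall', 'a', 'sea'] (min_width=15, slack=1)
Line 3: ['milk', 'glass', 'storm'] (min_width=16, slack=0)
Line 4: ['photograph', 'were'] (min_width=15, slack=1)
Line 5: ['brick', 'be', 'bedroom'] (min_width=16, slack=0)
Line 6: ['brown', 'rock', 'car'] (min_width=14, slack=2)
Line 7: ['bird', 'they', 'gentle'] (min_width=16, slack=0)
Line 8: ['butter', 'or', 'was'] (min_width=13, slack=3)
Line 9: ['two', 'bread'] (min_width=9, slack=7)
Line 10: ['network', 'diamond'] (min_width=15, slack=1)
Line 11: ['are'] (min_width=3, slack=13)
Total lines: 11

Answer: 11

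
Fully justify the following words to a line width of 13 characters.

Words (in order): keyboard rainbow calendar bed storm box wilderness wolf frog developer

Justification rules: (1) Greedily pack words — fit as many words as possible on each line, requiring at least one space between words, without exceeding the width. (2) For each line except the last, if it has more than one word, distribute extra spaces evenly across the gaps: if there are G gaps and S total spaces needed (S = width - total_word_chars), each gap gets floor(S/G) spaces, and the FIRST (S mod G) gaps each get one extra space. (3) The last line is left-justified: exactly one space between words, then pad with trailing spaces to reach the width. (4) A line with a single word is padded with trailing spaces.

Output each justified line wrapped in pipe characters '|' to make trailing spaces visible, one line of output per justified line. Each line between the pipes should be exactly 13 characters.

Line 1: ['keyboard'] (min_width=8, slack=5)
Line 2: ['rainbow'] (min_width=7, slack=6)
Line 3: ['calendar', 'bed'] (min_width=12, slack=1)
Line 4: ['storm', 'box'] (min_width=9, slack=4)
Line 5: ['wilderness'] (min_width=10, slack=3)
Line 6: ['wolf', 'frog'] (min_width=9, slack=4)
Line 7: ['developer'] (min_width=9, slack=4)

Answer: |keyboard     |
|rainbow      |
|calendar  bed|
|storm     box|
|wilderness   |
|wolf     frog|
|developer    |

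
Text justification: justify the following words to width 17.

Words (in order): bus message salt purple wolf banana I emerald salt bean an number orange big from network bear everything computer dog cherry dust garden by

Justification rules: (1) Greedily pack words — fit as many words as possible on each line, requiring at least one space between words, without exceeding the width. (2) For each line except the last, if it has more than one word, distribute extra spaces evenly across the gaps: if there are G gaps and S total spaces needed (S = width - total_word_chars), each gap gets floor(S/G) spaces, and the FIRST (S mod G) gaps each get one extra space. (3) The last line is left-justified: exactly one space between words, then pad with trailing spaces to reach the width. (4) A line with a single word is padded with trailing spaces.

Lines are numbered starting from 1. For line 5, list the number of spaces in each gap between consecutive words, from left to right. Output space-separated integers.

Answer: 1 1

Derivation:
Line 1: ['bus', 'message', 'salt'] (min_width=16, slack=1)
Line 2: ['purple', 'wolf'] (min_width=11, slack=6)
Line 3: ['banana', 'I', 'emerald'] (min_width=16, slack=1)
Line 4: ['salt', 'bean', 'an'] (min_width=12, slack=5)
Line 5: ['number', 'orange', 'big'] (min_width=17, slack=0)
Line 6: ['from', 'network', 'bear'] (min_width=17, slack=0)
Line 7: ['everything'] (min_width=10, slack=7)
Line 8: ['computer', 'dog'] (min_width=12, slack=5)
Line 9: ['cherry', 'dust'] (min_width=11, slack=6)
Line 10: ['garden', 'by'] (min_width=9, slack=8)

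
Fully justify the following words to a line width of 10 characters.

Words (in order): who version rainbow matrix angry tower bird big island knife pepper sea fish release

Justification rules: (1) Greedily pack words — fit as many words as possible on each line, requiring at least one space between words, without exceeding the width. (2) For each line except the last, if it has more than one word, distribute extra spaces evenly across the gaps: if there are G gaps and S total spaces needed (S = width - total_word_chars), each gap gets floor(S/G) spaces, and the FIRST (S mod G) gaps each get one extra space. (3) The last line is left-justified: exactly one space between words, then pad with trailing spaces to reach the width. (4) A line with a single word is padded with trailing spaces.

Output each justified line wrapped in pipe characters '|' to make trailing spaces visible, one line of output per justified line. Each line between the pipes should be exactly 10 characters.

Answer: |who       |
|version   |
|rainbow   |
|matrix    |
|angry     |
|tower bird|
|big island|
|knife     |
|pepper sea|
|fish      |
|release   |

Derivation:
Line 1: ['who'] (min_width=3, slack=7)
Line 2: ['version'] (min_width=7, slack=3)
Line 3: ['rainbow'] (min_width=7, slack=3)
Line 4: ['matrix'] (min_width=6, slack=4)
Line 5: ['angry'] (min_width=5, slack=5)
Line 6: ['tower', 'bird'] (min_width=10, slack=0)
Line 7: ['big', 'island'] (min_width=10, slack=0)
Line 8: ['knife'] (min_width=5, slack=5)
Line 9: ['pepper', 'sea'] (min_width=10, slack=0)
Line 10: ['fish'] (min_width=4, slack=6)
Line 11: ['release'] (min_width=7, slack=3)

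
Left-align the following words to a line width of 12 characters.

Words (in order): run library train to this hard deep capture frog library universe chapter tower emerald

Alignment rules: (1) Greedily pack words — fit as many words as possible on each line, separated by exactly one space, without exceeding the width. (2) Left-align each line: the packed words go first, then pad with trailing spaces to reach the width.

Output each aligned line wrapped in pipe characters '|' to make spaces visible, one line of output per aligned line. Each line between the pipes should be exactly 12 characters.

Answer: |run library |
|train to    |
|this hard   |
|deep capture|
|frog library|
|universe    |
|chapter     |
|tower       |
|emerald     |

Derivation:
Line 1: ['run', 'library'] (min_width=11, slack=1)
Line 2: ['train', 'to'] (min_width=8, slack=4)
Line 3: ['this', 'hard'] (min_width=9, slack=3)
Line 4: ['deep', 'capture'] (min_width=12, slack=0)
Line 5: ['frog', 'library'] (min_width=12, slack=0)
Line 6: ['universe'] (min_width=8, slack=4)
Line 7: ['chapter'] (min_width=7, slack=5)
Line 8: ['tower'] (min_width=5, slack=7)
Line 9: ['emerald'] (min_width=7, slack=5)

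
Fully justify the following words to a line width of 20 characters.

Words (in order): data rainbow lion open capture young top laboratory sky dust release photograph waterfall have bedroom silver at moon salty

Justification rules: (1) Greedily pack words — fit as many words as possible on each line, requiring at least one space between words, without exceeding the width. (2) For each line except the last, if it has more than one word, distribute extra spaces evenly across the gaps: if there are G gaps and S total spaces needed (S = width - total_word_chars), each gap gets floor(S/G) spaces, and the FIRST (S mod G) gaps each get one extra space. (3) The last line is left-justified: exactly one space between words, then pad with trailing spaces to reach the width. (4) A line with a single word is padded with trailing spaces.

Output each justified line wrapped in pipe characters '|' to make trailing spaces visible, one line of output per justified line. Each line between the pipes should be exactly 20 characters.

Line 1: ['data', 'rainbow', 'lion'] (min_width=17, slack=3)
Line 2: ['open', 'capture', 'young'] (min_width=18, slack=2)
Line 3: ['top', 'laboratory', 'sky'] (min_width=18, slack=2)
Line 4: ['dust', 'release'] (min_width=12, slack=8)
Line 5: ['photograph', 'waterfall'] (min_width=20, slack=0)
Line 6: ['have', 'bedroom', 'silver'] (min_width=19, slack=1)
Line 7: ['at', 'moon', 'salty'] (min_width=13, slack=7)

Answer: |data   rainbow  lion|
|open  capture  young|
|top  laboratory  sky|
|dust         release|
|photograph waterfall|
|have  bedroom silver|
|at moon salty       |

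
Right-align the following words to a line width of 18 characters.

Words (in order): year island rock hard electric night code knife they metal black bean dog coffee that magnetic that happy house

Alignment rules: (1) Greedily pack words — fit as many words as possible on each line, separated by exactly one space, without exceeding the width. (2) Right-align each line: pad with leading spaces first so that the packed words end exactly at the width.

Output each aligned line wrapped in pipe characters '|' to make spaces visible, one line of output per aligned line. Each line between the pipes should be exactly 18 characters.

Answer: |  year island rock|
|     hard electric|
|  night code knife|
|  they metal black|
|   bean dog coffee|
|that magnetic that|
|       happy house|

Derivation:
Line 1: ['year', 'island', 'rock'] (min_width=16, slack=2)
Line 2: ['hard', 'electric'] (min_width=13, slack=5)
Line 3: ['night', 'code', 'knife'] (min_width=16, slack=2)
Line 4: ['they', 'metal', 'black'] (min_width=16, slack=2)
Line 5: ['bean', 'dog', 'coffee'] (min_width=15, slack=3)
Line 6: ['that', 'magnetic', 'that'] (min_width=18, slack=0)
Line 7: ['happy', 'house'] (min_width=11, slack=7)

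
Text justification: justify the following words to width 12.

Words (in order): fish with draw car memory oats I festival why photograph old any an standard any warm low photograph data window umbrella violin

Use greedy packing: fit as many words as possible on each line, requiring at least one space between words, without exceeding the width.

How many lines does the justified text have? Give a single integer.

Line 1: ['fish', 'with'] (min_width=9, slack=3)
Line 2: ['draw', 'car'] (min_width=8, slack=4)
Line 3: ['memory', 'oats'] (min_width=11, slack=1)
Line 4: ['I', 'festival'] (min_width=10, slack=2)
Line 5: ['why'] (min_width=3, slack=9)
Line 6: ['photograph'] (min_width=10, slack=2)
Line 7: ['old', 'any', 'an'] (min_width=10, slack=2)
Line 8: ['standard', 'any'] (min_width=12, slack=0)
Line 9: ['warm', 'low'] (min_width=8, slack=4)
Line 10: ['photograph'] (min_width=10, slack=2)
Line 11: ['data', 'window'] (min_width=11, slack=1)
Line 12: ['umbrella'] (min_width=8, slack=4)
Line 13: ['violin'] (min_width=6, slack=6)
Total lines: 13

Answer: 13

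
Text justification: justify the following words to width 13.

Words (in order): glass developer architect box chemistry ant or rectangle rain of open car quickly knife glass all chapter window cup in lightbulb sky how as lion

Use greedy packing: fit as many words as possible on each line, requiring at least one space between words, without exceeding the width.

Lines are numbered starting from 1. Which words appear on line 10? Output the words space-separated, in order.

Answer: window cup in

Derivation:
Line 1: ['glass'] (min_width=5, slack=8)
Line 2: ['developer'] (min_width=9, slack=4)
Line 3: ['architect', 'box'] (min_width=13, slack=0)
Line 4: ['chemistry', 'ant'] (min_width=13, slack=0)
Line 5: ['or', 'rectangle'] (min_width=12, slack=1)
Line 6: ['rain', 'of', 'open'] (min_width=12, slack=1)
Line 7: ['car', 'quickly'] (min_width=11, slack=2)
Line 8: ['knife', 'glass'] (min_width=11, slack=2)
Line 9: ['all', 'chapter'] (min_width=11, slack=2)
Line 10: ['window', 'cup', 'in'] (min_width=13, slack=0)
Line 11: ['lightbulb', 'sky'] (min_width=13, slack=0)
Line 12: ['how', 'as', 'lion'] (min_width=11, slack=2)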